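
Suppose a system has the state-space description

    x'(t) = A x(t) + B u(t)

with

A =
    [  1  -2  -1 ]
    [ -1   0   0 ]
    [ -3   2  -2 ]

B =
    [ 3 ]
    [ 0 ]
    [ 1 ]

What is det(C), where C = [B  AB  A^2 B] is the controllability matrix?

-103

AB = [[2], [-3], [-11]]
A^2B = [[19], [-2], [10]]
Controllability matrix C = [B  AB  A^2B] = [[3, 2, 19], [0, -3, -2], [1, -11, 10]]
Expanding along the first row, det(C) = 3·((-3)·10 - (-2)·(-11)) - 2·(0·10 - (-2)·1) + 19·(0·(-11) - (-3)·1) = 3·(-52) - 2·2 + 19·3 = -103
Since det(C) ≠ 0, rank(C) = 3 and the system is completely controllable.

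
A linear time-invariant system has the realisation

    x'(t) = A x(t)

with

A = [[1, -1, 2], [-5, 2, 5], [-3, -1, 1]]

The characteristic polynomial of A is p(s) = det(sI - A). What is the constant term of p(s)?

Expand det(sI - A) for the 3×3 matrix.
p(s) = s^3 - 4s^2 + 11s - 39.
(Check: constant term = det(-A) = (-1)^3 det A = -39; coefficient of s^2 = -tr A = -4.)
The constant term is -39.

-39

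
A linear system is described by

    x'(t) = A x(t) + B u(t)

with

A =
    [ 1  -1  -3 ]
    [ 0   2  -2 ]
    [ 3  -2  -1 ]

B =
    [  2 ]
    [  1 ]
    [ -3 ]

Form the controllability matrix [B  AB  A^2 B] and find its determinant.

-635

AB = [[10], [8], [7]]
A^2B = [[-19], [2], [7]]
Controllability matrix C = [B  AB  A^2B] = [[2, 10, -19], [1, 8, 2], [-3, 7, 7]]
Expanding along the first row, det(C) = 2·(8·7 - 2·7) - 10·(1·7 - 2·(-3)) + (-19)·(1·7 - 8·(-3)) = 2·42 - 10·13 + (-19)·31 = -635
Since det(C) ≠ 0, rank(C) = 3 and the system is completely controllable.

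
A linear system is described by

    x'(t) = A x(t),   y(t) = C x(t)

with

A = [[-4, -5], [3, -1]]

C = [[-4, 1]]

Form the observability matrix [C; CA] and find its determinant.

-95

CA = [[19, 19]]
Observability matrix O = [C; CA] = [[-4, 1], [19, 19]]
det(O) = (-4)·19 - 1·19 = -76 - 19 = -95
Since det(O) ≠ 0, rank(O) = 2 and the system is completely observable.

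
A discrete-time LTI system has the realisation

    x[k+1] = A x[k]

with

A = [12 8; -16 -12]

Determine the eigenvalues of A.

det(zI - A) = z^2 - (tr A)z + det A, with tr A = 12 + (-12) = 0 and det A = 12·(-12) - 8·(-16) = -144 - (-128) = -16.
So p(z) = det(zI - A) = z^2 - 16.
Factor z^2 - 16: two numbers with sum 0 and product -16 are 4 and -4, so z^2 - 16 = (z - 4)(z + 4).
Hence p(z) = (z - 4) (z + 4), with roots -4, 4.

-4, 4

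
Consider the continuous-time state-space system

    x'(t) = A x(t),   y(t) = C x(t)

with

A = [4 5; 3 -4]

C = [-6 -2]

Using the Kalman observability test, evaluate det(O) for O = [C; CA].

72

CA = [[-30, -22]]
Observability matrix O = [C; CA] = [[-6, -2], [-30, -22]]
det(O) = (-6)·(-22) - (-2)·(-30) = 132 - 60 = 72
Since det(O) ≠ 0, rank(O) = 2 and the system is completely observable.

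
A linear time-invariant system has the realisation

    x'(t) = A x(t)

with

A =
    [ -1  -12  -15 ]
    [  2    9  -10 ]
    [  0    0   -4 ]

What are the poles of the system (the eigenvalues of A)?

det(sI - A) = s^3 - (tr A)s^2 + (M11 + M22 + M33)s - det A, where Mii is the 2×2 principal minor of A obtained by deleting row i and column i.
tr A = (-1) + 9 + (-4) = 4; M11 = 9·(-4) - (-10)·0 = -36 - 0 = -36; M22 = (-1)·(-4) - (-15)·0 = 4 - 0 = 4; M33 = (-1)·9 - (-12)·2 = -9 - (-24) = 15; sum of minors = -17.
det A = (-1)·(9·(-4) - (-10)·0) - (-12)·(2·(-4) - (-10)·0) + (-15)·(2·0 - 9·0) = (-1)·(-36) - (-12)·(-8) + (-15)·0 = -60.
So p(s) = det(sI - A) = s^3 - 4s^2 - 17s + 60.
Rational-root test: any integer root divides 60. Testing small divisors, s = 3 works: p(3) = 27 + (-36) + (-51) + 60 = 0, so (s - 3) is a factor.
Dividing, p(s) = (s - 3)(s^2 - s - 20).
Factor s^2 - s - 20: two numbers with sum 1 and product -20 are 5 and -4, so s^2 - s - 20 = (s - 5)(s + 4).
Hence p(s) = (s - 5) (s - 3) (s + 4), with roots -4, 3, 5.
At least one eigenvalue has non-negative real part, so the system is not asymptotically stable.

-4, 3, 5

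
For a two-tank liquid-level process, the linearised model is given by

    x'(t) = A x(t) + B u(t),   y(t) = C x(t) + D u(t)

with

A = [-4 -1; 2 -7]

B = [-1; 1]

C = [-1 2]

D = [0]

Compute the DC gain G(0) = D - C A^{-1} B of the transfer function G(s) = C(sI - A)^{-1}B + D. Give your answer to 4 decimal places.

G(0) = C(-A)^{-1}B + D = -C A^{-1} B + D.
det A = 30, so A^{-1} = (1/30)·adj(A) = [[-7/30, 1/30], [-1/15, -2/15]]
A^{-1} B = [4/15, -1/15]^T
C A^{-1} B = -2/5
G(0) = D - C A^{-1} B = 0 - (-2/5) = 2/5 ≈ 0.4000

0.4000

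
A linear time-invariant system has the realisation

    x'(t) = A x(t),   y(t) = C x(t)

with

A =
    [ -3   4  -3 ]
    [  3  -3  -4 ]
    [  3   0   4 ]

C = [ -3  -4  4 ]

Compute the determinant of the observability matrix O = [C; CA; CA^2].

-5088

CA = [[9, 0, 41]]
CA^2 = [[96, 36, 137]]
Observability matrix O = [C; CA; CA^2] = [[-3, -4, 4], [9, 0, 41], [96, 36, 137]]
Expanding along the first row, det(O) = (-3)·(0·137 - 41·36) - (-4)·(9·137 - 41·96) + 4·(9·36 - 0·96) = (-3)·(-1476) - (-4)·(-2703) + 4·324 = -5088
Since det(O) ≠ 0, rank(O) = 3 and the system is completely observable.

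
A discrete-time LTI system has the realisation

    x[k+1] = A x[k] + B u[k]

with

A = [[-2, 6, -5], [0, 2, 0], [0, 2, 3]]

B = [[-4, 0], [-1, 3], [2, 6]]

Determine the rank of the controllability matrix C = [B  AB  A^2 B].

2

AB = [[-8, -12], [-2, 6], [4, 24]]
A^2B = [[-16, -60], [-4, 12], [8, 84]]
Controllability matrix C = [B  AB  A^2B] = [[-4, 0, -8, -12, -16, -60], [-1, 3, -2, 6, -4, 12], [2, 6, 4, 24, 8, 84]]
The rows r1, r2, r3 of C are linearly dependent: r1 - 2·r2 + r3 = 0 (check each entry), so rank(C) ≤ 2.
The 2×2 minor from rows 1, 2, columns 1, 2 is (-4)·3 - 0·(-1) = -12 - 0 = -12 ≠ 0, so rank(C) = 2.
rank(C) = 2 < n = 3, so the pair (A, B) is not completely controllable.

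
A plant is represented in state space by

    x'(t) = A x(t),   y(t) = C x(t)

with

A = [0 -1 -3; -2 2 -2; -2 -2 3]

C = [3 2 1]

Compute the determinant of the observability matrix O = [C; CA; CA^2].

68

CA = [[-6, -1, -10]]
CA^2 = [[22, 24, -10]]
Observability matrix O = [C; CA; CA^2] = [[3, 2, 1], [-6, -1, -10], [22, 24, -10]]
Expanding along the first row, det(O) = 3·((-1)·(-10) - (-10)·24) - 2·((-6)·(-10) - (-10)·22) + 1·((-6)·24 - (-1)·22) = 3·250 - 2·280 + 1·(-122) = 68
Since det(O) ≠ 0, rank(O) = 3 and the system is completely observable.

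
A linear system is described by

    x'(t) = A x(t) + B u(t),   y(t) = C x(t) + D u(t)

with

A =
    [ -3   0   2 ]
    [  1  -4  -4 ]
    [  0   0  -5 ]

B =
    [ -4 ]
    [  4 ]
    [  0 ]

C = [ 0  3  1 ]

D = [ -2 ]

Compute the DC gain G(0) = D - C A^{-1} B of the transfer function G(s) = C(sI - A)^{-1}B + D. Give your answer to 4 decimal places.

G(0) = C(-A)^{-1}B + D = -C A^{-1} B + D.
det A = -60, so A^{-1} = (1/-60)·adj(A) = [[-1/3, 0, -2/15], [-1/12, -1/4, 1/6], [0, 0, -1/5]]
A^{-1} B = [4/3, -2/3, 0]^T
C A^{-1} B = -2
G(0) = D - C A^{-1} B = -2 - (-2) = 0

0.0000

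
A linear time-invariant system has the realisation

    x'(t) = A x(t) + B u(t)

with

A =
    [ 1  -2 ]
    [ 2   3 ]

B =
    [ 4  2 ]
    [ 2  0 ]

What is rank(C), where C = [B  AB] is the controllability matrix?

2

AB = [[0, 2], [14, 4]]
Controllability matrix C = [B  AB] = [[4, 2, 0, 2], [2, 0, 14, 4]]
Take the 2×2 submatrix of C formed by columns 1, 2: [[4, 2], [2, 0]]. Its determinant is 4·0 - 2·2 = 0 - 4 = -4 ≠ 0.
So rank(C) ≥ 2; since C has 2 rows, rank(C) = 2.
rank(C) = 2 = n, so the pair (A, B) is completely controllable.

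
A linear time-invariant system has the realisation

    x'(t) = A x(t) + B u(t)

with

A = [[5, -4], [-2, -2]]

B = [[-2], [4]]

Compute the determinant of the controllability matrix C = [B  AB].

AB = [[-26], [-4]]
Controllability matrix C = [B  AB] = [[-2, -26], [4, -4]]
det(C) = (-2)·(-4) - (-26)·4 = 8 - (-104) = 112
Since det(C) ≠ 0, rank(C) = 2 and the system is completely controllable.

112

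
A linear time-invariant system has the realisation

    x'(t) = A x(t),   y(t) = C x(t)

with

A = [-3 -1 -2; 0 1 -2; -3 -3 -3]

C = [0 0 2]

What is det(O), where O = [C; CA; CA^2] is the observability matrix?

216

CA = [[-6, -6, -6]]
CA^2 = [[36, 18, 42]]
Observability matrix O = [C; CA; CA^2] = [[0, 0, 2], [-6, -6, -6], [36, 18, 42]]
Expanding along the first row, det(O) = 0·((-6)·42 - (-6)·18) - 0·((-6)·42 - (-6)·36) + 2·((-6)·18 - (-6)·36) = 0·(-144) - 0·(-36) + 2·108 = 216
Since det(O) ≠ 0, rank(O) = 3 and the system is completely observable.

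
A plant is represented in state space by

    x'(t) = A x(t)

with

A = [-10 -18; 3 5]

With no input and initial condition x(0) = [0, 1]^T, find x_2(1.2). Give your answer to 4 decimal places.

det(sI - A) = s^2 - (tr A)s + det A, with tr A = (-10) + 5 = -5 and det A = (-10)·5 - (-18)·3 = -50 - (-54) = 4.
So p(s) = det(sI - A) = s^2 + 5s + 4.
Factor s^2 + 5s + 4: two numbers with sum -5 and product 4 are -1 and -4, so s^2 + 5s + 4 = (s + 1)(s + 4).
Hence p(s) = (s + 1) (s + 4), with roots -4, -1.
The eigenvalues -4, -1 are distinct and real, so A is diagonalisable and x(t) = e^{At} x(0) = V diag(e^{λ_i t}) V^{-1} x(0), where the columns of V are the eigenvectors.
λ = -4: A - (-4)I = [[-6, -18], [3, 9]]. Row 1 gives (-6)·v1 + (-18)·v2 = 0, so take v_1 = [3, -1]^T.
λ = -1: A - (-1)I = [[-9, -18], [3, 6]]. Row 1 gives (-9)·v1 + (-18)·v2 = 0, so take v_2 = [-2, 1]^T.
V = [v_1 v_2] = [[3, -2], [-1, 1]] has det V = 1, so V^{-1} = adj(V)/det V = [[1, 2], [1, 3]].
Modal coordinates z(0) = V^{-1} x(0): 1·0 + 2·1 = 2; 1·0 + 3·1 = 3; so z(0) = [2, 3]^T.
x_2(t) = Σ_i (v_i)_2 · z_i(0) · e^{λ_i t} (row 2 of V times the modal terms).
x_2(1.2) = (-1)·2·e^{-4·1.2} + 1·3·e^{-1·1.2} = (-2)·0.008230 + 3·0.301194 = 0.8871.

0.8871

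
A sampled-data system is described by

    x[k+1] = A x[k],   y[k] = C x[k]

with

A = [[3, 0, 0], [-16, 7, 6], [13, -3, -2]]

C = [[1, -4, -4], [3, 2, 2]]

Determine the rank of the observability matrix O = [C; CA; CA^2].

2

CA = [[15, -16, -16], [3, 8, 8]]
CA^2 = [[93, -64, -64], [-15, 32, 32]]
Observability matrix O = [C; CA; CA^2] = [[1, -4, -4], [3, 2, 2], [15, -16, -16], [3, 8, 8], [93, -64, -64], [-15, 32, 32]]
The columns c1, c2, c3 of O are linearly dependent: -c2 + c3 = 0 (check each entry), so rank(O) ≤ 2.
The 2×2 minor from rows 1, 2, columns 1, 2 is 1·2 - (-4)·3 = 2 - (-12) = 14 ≠ 0, so rank(O) = 2.
rank(O) = 2 < n = 3, so the pair (A, C) is not completely observable.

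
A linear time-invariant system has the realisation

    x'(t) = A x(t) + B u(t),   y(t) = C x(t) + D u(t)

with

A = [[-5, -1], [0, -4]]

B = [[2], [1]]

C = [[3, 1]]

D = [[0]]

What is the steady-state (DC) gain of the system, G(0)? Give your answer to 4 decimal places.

1.3000

G(0) = C(-A)^{-1}B + D = -C A^{-1} B + D.
det A = 20, so A^{-1} = (1/20)·adj(A) = [[-1/5, 1/20], [0, -1/4]]
A^{-1} B = [-7/20, -1/4]^T
C A^{-1} B = -13/10
G(0) = D - C A^{-1} B = 0 - (-13/10) = 13/10 ≈ 1.3000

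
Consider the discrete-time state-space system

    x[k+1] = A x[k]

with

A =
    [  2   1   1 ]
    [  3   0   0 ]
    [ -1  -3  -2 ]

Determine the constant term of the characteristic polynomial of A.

Expand det(zI - A) for the 3×3 matrix.
p(z) = z^3 - 6z + 3.
(Check: constant term = det(-A) = (-1)^3 det A = 3; coefficient of z^2 = -tr A = 0.)
The constant term is 3.

3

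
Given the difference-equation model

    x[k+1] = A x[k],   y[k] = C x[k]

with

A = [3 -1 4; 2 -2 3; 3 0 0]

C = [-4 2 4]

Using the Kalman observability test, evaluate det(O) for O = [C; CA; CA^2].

CA = [[4, 0, -10]]
CA^2 = [[-18, -4, 16]]
Observability matrix O = [C; CA; CA^2] = [[-4, 2, 4], [4, 0, -10], [-18, -4, 16]]
Expanding along the first row, det(O) = (-4)·(0·16 - (-10)·(-4)) - 2·(4·16 - (-10)·(-18)) + 4·(4·(-4) - 0·(-18)) = (-4)·(-40) - 2·(-116) + 4·(-16) = 328
Since det(O) ≠ 0, rank(O) = 3 and the system is completely observable.

328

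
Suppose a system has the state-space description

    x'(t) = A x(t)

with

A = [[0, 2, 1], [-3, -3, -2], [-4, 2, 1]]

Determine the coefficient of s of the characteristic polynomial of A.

11

Expand det(sI - A) for the 3×3 matrix.
p(s) = s^3 + 2s^2 + 11s - 4.
(Check: constant term = det(-A) = (-1)^3 det A = -4; coefficient of s^2 = -tr A = 2.)
The coefficient of s is 11.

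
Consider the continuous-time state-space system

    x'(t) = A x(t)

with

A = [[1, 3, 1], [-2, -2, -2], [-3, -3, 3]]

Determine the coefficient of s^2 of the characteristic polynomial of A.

-2

Expand det(sI - A) for the 3×3 matrix.
p(s) = s^3 - 2s^2 - 2s - 24.
(Check: constant term = det(-A) = (-1)^3 det A = -24; coefficient of s^2 = -tr A = -2.)
The coefficient of s^2 is -2.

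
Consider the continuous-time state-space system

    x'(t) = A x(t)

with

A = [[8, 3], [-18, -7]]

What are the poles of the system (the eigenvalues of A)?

det(sI - A) = s^2 - (tr A)s + det A, with tr A = 8 + (-7) = 1 and det A = 8·(-7) - 3·(-18) = -56 - (-54) = -2.
So p(s) = det(sI - A) = s^2 - s - 2.
Factor s^2 - s - 2: two numbers with sum 1 and product -2 are 2 and -1, so s^2 - s - 2 = (s - 2)(s + 1).
Hence p(s) = (s - 2) (s + 1), with roots -1, 2.
At least one eigenvalue has non-negative real part, so the system is not asymptotically stable.

-1, 2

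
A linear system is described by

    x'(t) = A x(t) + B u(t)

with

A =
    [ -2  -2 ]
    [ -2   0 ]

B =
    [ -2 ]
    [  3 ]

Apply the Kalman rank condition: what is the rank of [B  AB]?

AB = [[-2], [4]]
Controllability matrix C = [B  AB] = [[-2, -2], [3, 4]]
det(C) = (-2)·4 - (-2)·3 = -8 - (-6) = -2 ≠ 0, so rank(C) = 2.
rank(C) = 2 = n, so the pair (A, B) is completely controllable.

2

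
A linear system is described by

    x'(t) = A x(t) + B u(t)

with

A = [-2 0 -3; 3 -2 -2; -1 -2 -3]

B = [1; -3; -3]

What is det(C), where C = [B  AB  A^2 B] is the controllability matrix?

AB = [[7], [15], [14]]
A^2B = [[-56], [-37], [-79]]
Controllability matrix C = [B  AB  A^2B] = [[1, 7, -56], [-3, 15, -37], [-3, 14, -79]]
Expanding along the first row, det(C) = 1·(15·(-79) - (-37)·14) - 7·((-3)·(-79) - (-37)·(-3)) + (-56)·((-3)·14 - 15·(-3)) = 1·(-667) - 7·126 + (-56)·3 = -1717
Since det(C) ≠ 0, rank(C) = 3 and the system is completely controllable.

-1717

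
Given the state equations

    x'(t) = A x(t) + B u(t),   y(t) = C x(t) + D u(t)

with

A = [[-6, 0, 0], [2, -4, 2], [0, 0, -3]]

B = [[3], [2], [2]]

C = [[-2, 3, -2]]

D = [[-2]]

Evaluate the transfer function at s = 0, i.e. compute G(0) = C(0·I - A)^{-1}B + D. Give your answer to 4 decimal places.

-1.0833

G(0) = C(-A)^{-1}B + D = -C A^{-1} B + D.
det A = -72, so A^{-1} = (1/-72)·adj(A) = [[-1/6, 0, 0], [-1/12, -1/4, -1/6], [0, 0, -1/3]]
A^{-1} B = [-1/2, -13/12, -2/3]^T
C A^{-1} B = -11/12
G(0) = D - C A^{-1} B = -2 - (-11/12) = -13/12 ≈ -1.0833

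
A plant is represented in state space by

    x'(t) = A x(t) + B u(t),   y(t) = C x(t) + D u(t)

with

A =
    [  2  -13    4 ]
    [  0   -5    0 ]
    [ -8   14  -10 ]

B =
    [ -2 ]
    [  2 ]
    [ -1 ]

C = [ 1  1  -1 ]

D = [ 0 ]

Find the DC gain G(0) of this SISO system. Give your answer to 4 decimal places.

-8.1000

G(0) = C(-A)^{-1}B + D = -C A^{-1} B + D.
det A = -60, so A^{-1} = (1/-60)·adj(A) = [[-5/6, 37/30, -1/3], [0, -1/5, 0], [2/3, -19/15, 1/6]]
A^{-1} B = [67/15, -2/5, -121/30]^T
C A^{-1} B = 81/10
G(0) = D - C A^{-1} B = 0 - (81/10) = -81/10 ≈ -8.1000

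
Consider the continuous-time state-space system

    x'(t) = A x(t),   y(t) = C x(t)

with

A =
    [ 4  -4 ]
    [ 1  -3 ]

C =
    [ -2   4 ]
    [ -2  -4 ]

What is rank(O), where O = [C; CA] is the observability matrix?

CA = [[-4, -4], [-12, 20]]
Observability matrix O = [C; CA] = [[-2, 4], [-2, -4], [-4, -4], [-12, 20]]
Take the 2×2 submatrix of O formed by rows 1, 2: [[-2, 4], [-2, -4]]. Its determinant is (-2)·(-4) - 4·(-2) = 8 - (-8) = 16 ≠ 0.
So rank(O) ≥ 2; since O has 2 columns, rank(O) = 2.
rank(O) = 2 = n, so the pair (A, C) is completely observable.

2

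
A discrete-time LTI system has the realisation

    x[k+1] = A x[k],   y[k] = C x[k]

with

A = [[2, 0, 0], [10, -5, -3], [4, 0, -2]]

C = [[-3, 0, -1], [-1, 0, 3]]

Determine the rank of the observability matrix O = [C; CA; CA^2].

2

CA = [[-10, 0, 2], [10, 0, -6]]
CA^2 = [[-12, 0, -4], [-4, 0, 12]]
Observability matrix O = [C; CA; CA^2] = [[-3, 0, -1], [-1, 0, 3], [-10, 0, 2], [10, 0, -6], [-12, 0, -4], [-4, 0, 12]]
Column 2 of O is identically zero, so rank(O) ≤ 2.
The 2×2 minor from rows 1, 2, columns 1, 3 is (-3)·3 - (-1)·(-1) = -9 - 1 = -10 ≠ 0, so rank(O) = 2.
rank(O) = 2 < n = 3, so the pair (A, C) is not completely observable.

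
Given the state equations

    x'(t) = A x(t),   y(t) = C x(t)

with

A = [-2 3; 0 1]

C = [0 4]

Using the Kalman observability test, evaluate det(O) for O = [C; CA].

0

CA = [[0, 4]]
Observability matrix O = [C; CA] = [[0, 4], [0, 4]]
det(O) = 0·4 - 4·0 = 0 - 0 = 0
Since det(O) = 0, rank(O) < 2 and the system is not completely observable.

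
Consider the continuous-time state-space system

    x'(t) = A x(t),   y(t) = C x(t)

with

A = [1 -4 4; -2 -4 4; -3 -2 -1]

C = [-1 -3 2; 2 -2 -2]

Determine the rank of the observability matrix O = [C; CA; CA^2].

3

CA = [[-1, 12, -18], [12, 4, 2]]
CA^2 = [[29, -8, 62], [-2, -68, 62]]
Observability matrix O = [C; CA; CA^2] = [[-1, -3, 2], [2, -2, -2], [-1, 12, -18], [12, 4, 2], [29, -8, 62], [-2, -68, 62]]
Take the 3×3 submatrix of O formed by rows 1, 2, 3: [[-1, -3, 2], [2, -2, -2], [-1, 12, -18]]. Its determinant is (-1)·((-2)·(-18) - (-2)·12) - (-3)·(2·(-18) - (-2)·(-1)) + 2·(2·12 - (-2)·(-1)) = (-1)·60 - (-3)·(-38) + 2·22 = -130 ≠ 0.
So rank(O) ≥ 3; since O has 3 columns, rank(O) = 3.
rank(O) = 3 = n, so the pair (A, C) is completely observable.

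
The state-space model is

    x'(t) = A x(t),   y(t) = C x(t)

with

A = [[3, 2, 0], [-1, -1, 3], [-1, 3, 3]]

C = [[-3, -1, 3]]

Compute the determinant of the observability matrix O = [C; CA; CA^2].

204

CA = [[-11, 4, 6]]
CA^2 = [[-43, -8, 30]]
Observability matrix O = [C; CA; CA^2] = [[-3, -1, 3], [-11, 4, 6], [-43, -8, 30]]
Expanding along the first row, det(O) = (-3)·(4·30 - 6·(-8)) - (-1)·((-11)·30 - 6·(-43)) + 3·((-11)·(-8) - 4·(-43)) = (-3)·168 - (-1)·(-72) + 3·260 = 204
Since det(O) ≠ 0, rank(O) = 3 and the system is completely observable.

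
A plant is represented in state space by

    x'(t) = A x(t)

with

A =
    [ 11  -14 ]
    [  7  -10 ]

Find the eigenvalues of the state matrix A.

-3, 4

det(sI - A) = s^2 - (tr A)s + det A, with tr A = 11 + (-10) = 1 and det A = 11·(-10) - (-14)·7 = -110 - (-98) = -12.
So p(s) = det(sI - A) = s^2 - s - 12.
Factor s^2 - s - 12: two numbers with sum 1 and product -12 are 4 and -3, so s^2 - s - 12 = (s - 4)(s + 3).
Hence p(s) = (s - 4) (s + 3), with roots -3, 4.
At least one eigenvalue has non-negative real part, so the system is not asymptotically stable.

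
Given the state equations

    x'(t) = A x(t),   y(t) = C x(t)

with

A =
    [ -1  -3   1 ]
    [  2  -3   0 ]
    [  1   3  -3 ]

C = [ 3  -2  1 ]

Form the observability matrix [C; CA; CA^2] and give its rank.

3

CA = [[-6, 0, 0]]
CA^2 = [[6, 18, -6]]
Observability matrix O = [C; CA; CA^2] = [[3, -2, 1], [-6, 0, 0], [6, 18, -6]]
det(O) = 3·(0·(-6) - 0·18) - (-2)·((-6)·(-6) - 0·6) + 1·((-6)·18 - 0·6) = 3·0 - (-2)·36 + 1·(-108) = -36 ≠ 0, so rank(O) = 3.
rank(O) = 3 = n, so the pair (A, C) is completely observable.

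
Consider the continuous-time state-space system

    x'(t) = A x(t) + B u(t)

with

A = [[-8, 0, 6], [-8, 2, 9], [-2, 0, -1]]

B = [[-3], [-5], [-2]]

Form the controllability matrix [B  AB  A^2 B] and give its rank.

2

AB = [[12], [-4], [8]]
A^2B = [[-48], [-32], [-32]]
Controllability matrix C = [B  AB  A^2B] = [[-3, 12, -48], [-5, -4, -32], [-2, 8, -32]]
The rows r1, r2, r3 of C are linearly dependent: -2·r1 + 3·r3 = 0 (check each entry), so rank(C) ≤ 2.
The 2×2 minor from rows 1, 2, columns 1, 2 is (-3)·(-4) - 12·(-5) = 12 - (-60) = 72 ≠ 0, so rank(C) = 2.
rank(C) = 2 < n = 3, so the pair (A, B) is not completely controllable.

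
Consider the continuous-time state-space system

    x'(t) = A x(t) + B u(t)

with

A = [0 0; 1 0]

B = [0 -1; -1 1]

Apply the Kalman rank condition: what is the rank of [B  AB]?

AB = [[0, 0], [0, -1]]
Controllability matrix C = [B  AB] = [[0, -1, 0, 0], [-1, 1, 0, -1]]
Take the 2×2 submatrix of C formed by columns 1, 2: [[0, -1], [-1, 1]]. Its determinant is 0·1 - (-1)·(-1) = 0 - 1 = -1 ≠ 0.
So rank(C) ≥ 2; since C has 2 rows, rank(C) = 2.
rank(C) = 2 = n, so the pair (A, B) is completely controllable.

2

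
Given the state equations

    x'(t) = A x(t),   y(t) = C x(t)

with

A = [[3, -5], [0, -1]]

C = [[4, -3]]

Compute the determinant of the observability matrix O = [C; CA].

CA = [[12, -17]]
Observability matrix O = [C; CA] = [[4, -3], [12, -17]]
det(O) = 4·(-17) - (-3)·12 = -68 - (-36) = -32
Since det(O) ≠ 0, rank(O) = 2 and the system is completely observable.

-32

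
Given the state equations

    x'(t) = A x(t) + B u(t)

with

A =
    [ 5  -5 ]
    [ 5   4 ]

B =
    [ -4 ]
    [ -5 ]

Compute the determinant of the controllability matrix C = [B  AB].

AB = [[5], [-40]]
Controllability matrix C = [B  AB] = [[-4, 5], [-5, -40]]
det(C) = (-4)·(-40) - 5·(-5) = 160 - (-25) = 185
Since det(C) ≠ 0, rank(C) = 2 and the system is completely controllable.

185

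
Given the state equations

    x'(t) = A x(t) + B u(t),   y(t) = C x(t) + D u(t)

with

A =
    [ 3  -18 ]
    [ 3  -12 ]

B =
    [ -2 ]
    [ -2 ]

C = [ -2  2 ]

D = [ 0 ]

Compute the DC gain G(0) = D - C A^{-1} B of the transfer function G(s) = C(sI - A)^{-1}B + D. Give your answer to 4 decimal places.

G(0) = C(-A)^{-1}B + D = -C A^{-1} B + D.
det A = 18, so A^{-1} = (1/18)·adj(A) = [[-2/3, 1], [-1/6, 1/6]]
A^{-1} B = [-2/3, 0]^T
C A^{-1} B = 4/3
G(0) = D - C A^{-1} B = 0 - (4/3) = -4/3 ≈ -1.3333

-1.3333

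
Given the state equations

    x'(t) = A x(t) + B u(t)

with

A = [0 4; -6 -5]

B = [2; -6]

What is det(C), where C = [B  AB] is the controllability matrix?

AB = [[-24], [18]]
Controllability matrix C = [B  AB] = [[2, -24], [-6, 18]]
det(C) = 2·18 - (-24)·(-6) = 36 - 144 = -108
Since det(C) ≠ 0, rank(C) = 2 and the system is completely controllable.

-108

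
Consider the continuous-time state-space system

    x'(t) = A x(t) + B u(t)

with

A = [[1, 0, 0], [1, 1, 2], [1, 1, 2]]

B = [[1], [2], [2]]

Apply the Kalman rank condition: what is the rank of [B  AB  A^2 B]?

AB = [[1], [7], [7]]
A^2B = [[1], [22], [22]]
Controllability matrix C = [B  AB  A^2B] = [[1, 1, 1], [2, 7, 22], [2, 7, 22]]
The rows r1, r2, r3 of C are linearly dependent: -r2 + r3 = 0 (check each entry), so rank(C) ≤ 2.
The 2×2 minor from rows 1, 2, columns 1, 2 is 1·7 - 1·2 = 7 - 2 = 5 ≠ 0, so rank(C) = 2.
rank(C) = 2 < n = 3, so the pair (A, B) is not completely controllable.

2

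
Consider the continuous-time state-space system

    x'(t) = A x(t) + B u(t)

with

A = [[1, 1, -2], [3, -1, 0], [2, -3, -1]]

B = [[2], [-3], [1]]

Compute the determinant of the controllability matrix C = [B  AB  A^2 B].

891

AB = [[-3], [9], [12]]
A^2B = [[-18], [-18], [-45]]
Controllability matrix C = [B  AB  A^2B] = [[2, -3, -18], [-3, 9, -18], [1, 12, -45]]
Expanding along the first row, det(C) = 2·(9·(-45) - (-18)·12) - (-3)·((-3)·(-45) - (-18)·1) + (-18)·((-3)·12 - 9·1) = 2·(-189) - (-3)·153 + (-18)·(-45) = 891
Since det(C) ≠ 0, rank(C) = 3 and the system is completely controllable.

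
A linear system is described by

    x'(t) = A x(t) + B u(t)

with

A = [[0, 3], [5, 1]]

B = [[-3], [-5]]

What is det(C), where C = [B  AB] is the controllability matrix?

-15

AB = [[-15], [-20]]
Controllability matrix C = [B  AB] = [[-3, -15], [-5, -20]]
det(C) = (-3)·(-20) - (-15)·(-5) = 60 - 75 = -15
Since det(C) ≠ 0, rank(C) = 2 and the system is completely controllable.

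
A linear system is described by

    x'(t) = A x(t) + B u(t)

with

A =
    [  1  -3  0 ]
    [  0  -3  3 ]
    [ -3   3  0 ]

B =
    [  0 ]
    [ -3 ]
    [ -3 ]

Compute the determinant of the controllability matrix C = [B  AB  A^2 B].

243

AB = [[9], [0], [-9]]
A^2B = [[9], [-27], [-27]]
Controllability matrix C = [B  AB  A^2B] = [[0, 9, 9], [-3, 0, -27], [-3, -9, -27]]
Expanding along the first row, det(C) = 0·(0·(-27) - (-27)·(-9)) - 9·((-3)·(-27) - (-27)·(-3)) + 9·((-3)·(-9) - 0·(-3)) = 0·(-243) - 9·0 + 9·27 = 243
Since det(C) ≠ 0, rank(C) = 3 and the system is completely controllable.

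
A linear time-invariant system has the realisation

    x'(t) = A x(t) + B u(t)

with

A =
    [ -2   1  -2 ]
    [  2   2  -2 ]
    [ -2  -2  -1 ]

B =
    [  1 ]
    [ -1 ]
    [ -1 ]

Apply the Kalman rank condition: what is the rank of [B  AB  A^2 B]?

AB = [[-1], [2], [1]]
A^2B = [[2], [0], [-3]]
Controllability matrix C = [B  AB  A^2B] = [[1, -1, 2], [-1, 2, 0], [-1, 1, -3]]
det(C) = 1·(2·(-3) - 0·1) - (-1)·((-1)·(-3) - 0·(-1)) + 2·((-1)·1 - 2·(-1)) = 1·(-6) - (-1)·3 + 2·1 = -1 ≠ 0, so rank(C) = 3.
rank(C) = 3 = n, so the pair (A, B) is completely controllable.

3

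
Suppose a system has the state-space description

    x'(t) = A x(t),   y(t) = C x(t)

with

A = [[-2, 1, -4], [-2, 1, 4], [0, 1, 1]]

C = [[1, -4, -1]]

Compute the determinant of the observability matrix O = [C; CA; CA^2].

-1825

CA = [[6, -4, -21]]
CA^2 = [[-4, -19, -61]]
Observability matrix O = [C; CA; CA^2] = [[1, -4, -1], [6, -4, -21], [-4, -19, -61]]
Expanding along the first row, det(O) = 1·((-4)·(-61) - (-21)·(-19)) - (-4)·(6·(-61) - (-21)·(-4)) + (-1)·(6·(-19) - (-4)·(-4)) = 1·(-155) - (-4)·(-450) + (-1)·(-130) = -1825
Since det(O) ≠ 0, rank(O) = 3 and the system is completely observable.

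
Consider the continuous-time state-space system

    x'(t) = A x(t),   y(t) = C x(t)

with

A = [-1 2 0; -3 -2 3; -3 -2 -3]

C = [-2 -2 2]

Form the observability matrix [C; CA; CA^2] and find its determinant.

CA = [[2, -4, -12]]
CA^2 = [[46, 36, 24]]
Observability matrix O = [C; CA; CA^2] = [[-2, -2, 2], [2, -4, -12], [46, 36, 24]]
Expanding along the first row, det(O) = (-2)·((-4)·24 - (-12)·36) - (-2)·(2·24 - (-12)·46) + 2·(2·36 - (-4)·46) = (-2)·336 - (-2)·600 + 2·256 = 1040
Since det(O) ≠ 0, rank(O) = 3 and the system is completely observable.

1040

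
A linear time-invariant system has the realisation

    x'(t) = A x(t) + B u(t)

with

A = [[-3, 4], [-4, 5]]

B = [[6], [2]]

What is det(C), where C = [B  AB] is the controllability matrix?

-64

AB = [[-10], [-14]]
Controllability matrix C = [B  AB] = [[6, -10], [2, -14]]
det(C) = 6·(-14) - (-10)·2 = -84 - (-20) = -64
Since det(C) ≠ 0, rank(C) = 2 and the system is completely controllable.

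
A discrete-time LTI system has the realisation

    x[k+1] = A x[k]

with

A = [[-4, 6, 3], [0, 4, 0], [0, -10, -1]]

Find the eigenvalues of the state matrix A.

-4, -1, 4

det(zI - A) = z^3 - (tr A)z^2 + (M11 + M22 + M33)z - det A, where Mii is the 2×2 principal minor of A obtained by deleting row i and column i.
tr A = (-4) + 4 + (-1) = -1; M11 = 4·(-1) - 0·(-10) = -4 - 0 = -4; M22 = (-4)·(-1) - 3·0 = 4 - 0 = 4; M33 = (-4)·4 - 6·0 = -16 - 0 = -16; sum of minors = -16.
det A = (-4)·(4·(-1) - 0·(-10)) - 6·(0·(-1) - 0·0) + 3·(0·(-10) - 4·0) = (-4)·(-4) - 6·0 + 3·0 = 16.
So p(z) = det(zI - A) = z^3 + z^2 - 16z - 16.
Rational-root test: any integer root divides -16. Testing small divisors, z = -1 works: p(-1) = -1 + 1 + 16 + (-16) = 0, so (z + 1) is a factor.
Dividing, p(z) = (z + 1)(z^2 - 16).
Factor z^2 - 16: two numbers with sum 0 and product -16 are 4 and -4, so z^2 - 16 = (z - 4)(z + 4).
Hence p(z) = (z - 4) (z + 1) (z + 4), with roots -4, -1, 4.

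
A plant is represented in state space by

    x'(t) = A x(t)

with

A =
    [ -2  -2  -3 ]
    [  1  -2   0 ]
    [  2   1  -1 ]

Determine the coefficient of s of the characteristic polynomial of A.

Expand det(sI - A) for the 3×3 matrix.
p(s) = s^3 + 5s^2 + 16s + 21.
(Check: constant term = det(-A) = (-1)^3 det A = 21; coefficient of s^2 = -tr A = 5.)
The coefficient of s is 16.

16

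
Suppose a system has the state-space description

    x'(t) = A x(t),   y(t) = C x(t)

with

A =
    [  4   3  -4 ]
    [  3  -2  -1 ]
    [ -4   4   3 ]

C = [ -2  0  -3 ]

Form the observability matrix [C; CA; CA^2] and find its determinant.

CA = [[4, -18, -1]]
CA^2 = [[-34, 44, -1]]
Observability matrix O = [C; CA; CA^2] = [[-2, 0, -3], [4, -18, -1], [-34, 44, -1]]
Expanding along the first row, det(O) = (-2)·((-18)·(-1) - (-1)·44) - 0·(4·(-1) - (-1)·(-34)) + (-3)·(4·44 - (-18)·(-34)) = (-2)·62 - 0·(-38) + (-3)·(-436) = 1184
Since det(O) ≠ 0, rank(O) = 3 and the system is completely observable.

1184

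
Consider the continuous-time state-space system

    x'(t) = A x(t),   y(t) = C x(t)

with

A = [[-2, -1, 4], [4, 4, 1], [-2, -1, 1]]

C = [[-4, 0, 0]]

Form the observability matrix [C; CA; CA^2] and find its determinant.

-1856

CA = [[8, 4, -16]]
CA^2 = [[32, 24, 20]]
Observability matrix O = [C; CA; CA^2] = [[-4, 0, 0], [8, 4, -16], [32, 24, 20]]
Expanding along the first row, det(O) = (-4)·(4·20 - (-16)·24) - 0·(8·20 - (-16)·32) + 0·(8·24 - 4·32) = (-4)·464 - 0·672 + 0·64 = -1856
Since det(O) ≠ 0, rank(O) = 3 and the system is completely observable.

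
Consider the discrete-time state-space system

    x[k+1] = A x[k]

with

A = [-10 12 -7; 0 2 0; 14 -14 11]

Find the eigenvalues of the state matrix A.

det(zI - A) = z^3 - (tr A)z^2 + (M11 + M22 + M33)z - det A, where Mii is the 2×2 principal minor of A obtained by deleting row i and column i.
tr A = (-10) + 2 + 11 = 3; M11 = 2·11 - 0·(-14) = 22 - 0 = 22; M22 = (-10)·11 - (-7)·14 = -110 - (-98) = -12; M33 = (-10)·2 - 12·0 = -20 - 0 = -20; sum of minors = -10.
det A = (-10)·(2·11 - 0·(-14)) - 12·(0·11 - 0·14) + (-7)·(0·(-14) - 2·14) = (-10)·22 - 12·0 + (-7)·(-28) = -24.
So p(z) = det(zI - A) = z^3 - 3z^2 - 10z + 24.
Rational-root test: any integer root divides 24. Testing small divisors, z = 2 works: p(2) = 8 + (-12) + (-20) + 24 = 0, so (z - 2) is a factor.
Dividing, p(z) = (z - 2)(z^2 - z - 12).
Factor z^2 - z - 12: two numbers with sum 1 and product -12 are 4 and -3, so z^2 - z - 12 = (z - 4)(z + 3).
Hence p(z) = (z - 4) (z - 2) (z + 3), with roots -3, 2, 4.

-3, 2, 4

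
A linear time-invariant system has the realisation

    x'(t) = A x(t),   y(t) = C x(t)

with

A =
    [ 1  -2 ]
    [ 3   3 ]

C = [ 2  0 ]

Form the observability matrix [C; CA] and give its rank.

2

CA = [[2, -4]]
Observability matrix O = [C; CA] = [[2, 0], [2, -4]]
det(O) = 2·(-4) - 0·2 = -8 - 0 = -8 ≠ 0, so rank(O) = 2.
rank(O) = 2 = n, so the pair (A, C) is completely observable.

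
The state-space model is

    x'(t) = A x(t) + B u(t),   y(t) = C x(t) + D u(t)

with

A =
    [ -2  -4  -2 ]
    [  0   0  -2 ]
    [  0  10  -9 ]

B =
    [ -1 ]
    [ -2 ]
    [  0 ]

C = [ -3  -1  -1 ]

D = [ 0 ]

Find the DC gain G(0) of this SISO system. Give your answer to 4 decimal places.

G(0) = C(-A)^{-1}B + D = -C A^{-1} B + D.
det A = -40, so A^{-1} = (1/-40)·adj(A) = [[-1/2, 7/5, -1/5], [0, -9/20, 1/10], [0, -1/2, 0]]
A^{-1} B = [-23/10, 9/10, 1]^T
C A^{-1} B = 5
G(0) = D - C A^{-1} B = 0 - (5) = -5

-5.0000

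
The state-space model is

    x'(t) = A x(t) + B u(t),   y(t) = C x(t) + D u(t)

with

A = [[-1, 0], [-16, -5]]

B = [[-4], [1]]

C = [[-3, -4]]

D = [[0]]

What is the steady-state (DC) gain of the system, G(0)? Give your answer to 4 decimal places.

-40.0000

G(0) = C(-A)^{-1}B + D = -C A^{-1} B + D.
det A = 5, so A^{-1} = (1/5)·adj(A) = [[-1, 0], [16/5, -1/5]]
A^{-1} B = [4, -13]^T
C A^{-1} B = 40
G(0) = D - C A^{-1} B = 0 - (40) = -40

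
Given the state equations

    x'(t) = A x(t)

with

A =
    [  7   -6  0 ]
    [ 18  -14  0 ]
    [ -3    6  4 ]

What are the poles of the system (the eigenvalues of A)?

det(sI - A) = s^3 - (tr A)s^2 + (M11 + M22 + M33)s - det A, where Mii is the 2×2 principal minor of A obtained by deleting row i and column i.
tr A = 7 + (-14) + 4 = -3; M11 = (-14)·4 - 0·6 = -56 - 0 = -56; M22 = 7·4 - 0·(-3) = 28 - 0 = 28; M33 = 7·(-14) - (-6)·18 = -98 - (-108) = 10; sum of minors = -18.
det A = 7·((-14)·4 - 0·6) - (-6)·(18·4 - 0·(-3)) + 0·(18·6 - (-14)·(-3)) = 7·(-56) - (-6)·72 + 0·66 = 40.
So p(s) = det(sI - A) = s^3 + 3s^2 - 18s - 40.
Rational-root test: any integer root divides -40. Testing small divisors, s = -2 works: p(-2) = -8 + 12 + 36 + (-40) = 0, so (s + 2) is a factor.
Dividing, p(s) = (s + 2)(s^2 + s - 20).
Factor s^2 + s - 20: two numbers with sum -1 and product -20 are 4 and -5, so s^2 + s - 20 = (s - 4)(s + 5).
Hence p(s) = (s - 4) (s + 2) (s + 5), with roots -5, -2, 4.
At least one eigenvalue has non-negative real part, so the system is not asymptotically stable.

-5, -2, 4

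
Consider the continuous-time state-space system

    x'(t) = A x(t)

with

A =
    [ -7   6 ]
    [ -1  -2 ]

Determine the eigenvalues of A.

det(sI - A) = s^2 - (tr A)s + det A, with tr A = (-7) + (-2) = -9 and det A = (-7)·(-2) - 6·(-1) = 14 - (-6) = 20.
So p(s) = det(sI - A) = s^2 + 9s + 20.
Factor s^2 + 9s + 20: two numbers with sum -9 and product 20 are -4 and -5, so s^2 + 9s + 20 = (s + 4)(s + 5).
Hence p(s) = (s + 4) (s + 5), with roots -5, -4.
All eigenvalues have negative real part, so the system is asymptotically stable.

-5, -4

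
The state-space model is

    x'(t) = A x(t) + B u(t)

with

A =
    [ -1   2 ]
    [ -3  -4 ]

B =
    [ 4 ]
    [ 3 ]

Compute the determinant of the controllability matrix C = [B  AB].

-102

AB = [[2], [-24]]
Controllability matrix C = [B  AB] = [[4, 2], [3, -24]]
det(C) = 4·(-24) - 2·3 = -96 - 6 = -102
Since det(C) ≠ 0, rank(C) = 2 and the system is completely controllable.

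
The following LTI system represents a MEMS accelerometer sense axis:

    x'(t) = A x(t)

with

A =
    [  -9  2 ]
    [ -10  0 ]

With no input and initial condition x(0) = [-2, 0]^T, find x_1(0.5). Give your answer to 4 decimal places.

det(sI - A) = s^2 - (tr A)s + det A, with tr A = (-9) + 0 = -9 and det A = (-9)·0 - 2·(-10) = 0 - (-20) = 20.
So p(s) = det(sI - A) = s^2 + 9s + 20.
Factor s^2 + 9s + 20: two numbers with sum -9 and product 20 are -4 and -5, so s^2 + 9s + 20 = (s + 4)(s + 5).
Hence p(s) = (s + 4) (s + 5), with roots -5, -4.
The eigenvalues -5, -4 are distinct and real, so A is diagonalisable and x(t) = e^{At} x(0) = V diag(e^{λ_i t}) V^{-1} x(0), where the columns of V are the eigenvectors.
λ = -5: A - (-5)I = [[-4, 2], [-10, 5]]. Row 1 gives (-4)·v1 + 2·v2 = 0, so take v_1 = [1, 2]^T.
λ = -4: A - (-4)I = [[-5, 2], [-10, 4]]. Row 1 gives (-5)·v1 + 2·v2 = 0, so take v_2 = [2, 5]^T.
V = [v_1 v_2] = [[1, 2], [2, 5]] has det V = 1, so V^{-1} = adj(V)/det V = [[5, -2], [-2, 1]].
Modal coordinates z(0) = V^{-1} x(0): 5·(-2) + (-2)·0 = -10; (-2)·(-2) + 1·0 = 4; so z(0) = [-10, 4]^T.
x_1(t) = Σ_i (v_i)_1 · z_i(0) · e^{λ_i t} (row 1 of V times the modal terms).
x_1(0.5) = 1·(-10)·e^{-5·0.5} + 2·4·e^{-4·0.5} = (-10)·0.082085 + 8·0.135335 = 0.2618.

0.2618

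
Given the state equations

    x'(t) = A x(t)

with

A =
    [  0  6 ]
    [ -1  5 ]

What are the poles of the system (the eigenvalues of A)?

det(sI - A) = s^2 - (tr A)s + det A, with tr A = 0 + 5 = 5 and det A = 0·5 - 6·(-1) = 0 - (-6) = 6.
So p(s) = det(sI - A) = s^2 - 5s + 6.
Factor s^2 - 5s + 6: two numbers with sum 5 and product 6 are 3 and 2, so s^2 - 5s + 6 = (s - 3)(s - 2).
Hence p(s) = (s - 3) (s - 2), with roots 2, 3.
At least one eigenvalue has non-negative real part, so the system is not asymptotically stable.

2, 3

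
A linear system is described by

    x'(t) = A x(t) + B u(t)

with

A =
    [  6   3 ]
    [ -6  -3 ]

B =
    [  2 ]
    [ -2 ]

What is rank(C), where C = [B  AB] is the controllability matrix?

AB = [[6], [-6]]
Controllability matrix C = [B  AB] = [[2, 6], [-2, -6]]
Every column of C is a scalar multiple of column 1 = [2, -2] (multipliers 1, 3), so the columns span a one-dimensional space.
C ≠ 0, hence rank(C) = 1.
rank(C) = 1 < n = 2, so the pair (A, B) is not completely controllable.

1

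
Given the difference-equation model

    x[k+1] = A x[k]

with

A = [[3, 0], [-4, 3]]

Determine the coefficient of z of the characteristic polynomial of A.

-6

For a 2×2 matrix, det(zI - A) = z^2 - (tr A)z + det A.
tr A = 6, det A = 9.
So p(z) = z^2 - 6z + 9.
The coefficient of z is -6.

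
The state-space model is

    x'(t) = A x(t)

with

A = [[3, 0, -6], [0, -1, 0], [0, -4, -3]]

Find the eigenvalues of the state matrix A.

-3, -1, 3

det(sI - A) = s^3 - (tr A)s^2 + (M11 + M22 + M33)s - det A, where Mii is the 2×2 principal minor of A obtained by deleting row i and column i.
tr A = 3 + (-1) + (-3) = -1; M11 = (-1)·(-3) - 0·(-4) = 3 - 0 = 3; M22 = 3·(-3) - (-6)·0 = -9 - 0 = -9; M33 = 3·(-1) - 0·0 = -3 - 0 = -3; sum of minors = -9.
det A = 3·((-1)·(-3) - 0·(-4)) - 0·(0·(-3) - 0·0) + (-6)·(0·(-4) - (-1)·0) = 3·3 - 0·0 + (-6)·0 = 9.
So p(s) = det(sI - A) = s^3 + s^2 - 9s - 9.
Rational-root test: any integer root divides -9. Testing small divisors, s = -1 works: p(-1) = -1 + 1 + 9 + (-9) = 0, so (s + 1) is a factor.
Dividing, p(s) = (s + 1)(s^2 - 9).
Factor s^2 - 9: two numbers with sum 0 and product -9 are 3 and -3, so s^2 - 9 = (s - 3)(s + 3).
Hence p(s) = (s - 3) (s + 1) (s + 3), with roots -3, -1, 3.
At least one eigenvalue has non-negative real part, so the system is not asymptotically stable.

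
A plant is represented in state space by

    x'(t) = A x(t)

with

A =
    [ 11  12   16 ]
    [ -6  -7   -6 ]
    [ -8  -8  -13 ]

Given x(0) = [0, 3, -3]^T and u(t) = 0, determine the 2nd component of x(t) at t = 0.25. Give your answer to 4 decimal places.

2.3364

det(sI - A) = s^3 - (tr A)s^2 + (M11 + M22 + M33)s - det A, where Mii is the 2×2 principal minor of A obtained by deleting row i and column i.
tr A = 11 + (-7) + (-13) = -9; M11 = (-7)·(-13) - (-6)·(-8) = 91 - 48 = 43; M22 = 11·(-13) - 16·(-8) = -143 - (-128) = -15; M33 = 11·(-7) - 12·(-6) = -77 - (-72) = -5; sum of minors = 23.
det A = 11·((-7)·(-13) - (-6)·(-8)) - 12·((-6)·(-13) - (-6)·(-8)) + 16·((-6)·(-8) - (-7)·(-8)) = 11·43 - 12·30 + 16·(-8) = -15.
So p(s) = det(sI - A) = s^3 + 9s^2 + 23s + 15.
Rational-root test: any integer root divides 15. Testing small divisors, s = -1 works: p(-1) = -1 + 9 + (-23) + 15 = 0, so (s + 1) is a factor.
Dividing, p(s) = (s + 1)(s^2 + 8s + 15).
Factor s^2 + 8s + 15: two numbers with sum -8 and product 15 are -3 and -5, so s^2 + 8s + 15 = (s + 3)(s + 5).
Hence p(s) = (s + 1) (s + 3) (s + 5), with roots -5, -3, -1.
The eigenvalues -5, -3, -1 are distinct and real, so A is diagonalisable and x(t) = e^{At} x(0) = V diag(e^{λ_i t}) V^{-1} x(0), where the columns of V are the eigenvectors.
λ = -5: A - (-5)I = [[16, 12, 16], [-6, -2, -6], [-8, -8, -8]]. v must be orthogonal to every row; (row 1) × (row 2) = [-40, 0, 40], so take v_1 = [-1, 0, 1]^T.
λ = -3: A - (-3)I = [[14, 12, 16], [-6, -4, -6], [-8, -8, -10]]. v must be orthogonal to every row; (row 1) × (row 2) = [-8, -12, 16], so take v_2 = [2, 3, -4]^T.
λ = -1: A - (-1)I = [[12, 12, 16], [-6, -6, -6], [-8, -8, -12]]. v must be orthogonal to every row; (row 1) × (row 2) = [24, -24, 0], so take v_3 = [1, -1, 0]^T.
V = [v_1 v_2 v_3] = [[-1, 2, 1], [0, 3, -1], [1, -4, 0]] has det V = -1, so V^{-1} = adj(V)/det V = [[4, 4, 5], [1, 1, 1], [3, 2, 3]].
Modal coordinates z(0) = V^{-1} x(0): 4·0 + 4·3 + 5·(-3) = -3; 1·0 + 1·3 + 1·(-3) = 0; 3·0 + 2·3 + 3·(-3) = -3; so z(0) = [-3, 0, -3]^T.
x_2(t) = Σ_i (v_i)_2 · z_i(0) · e^{λ_i t} (row 2 of V times the modal terms).
x_2(0.25) = 0·(-3)·e^{-5·0.25} + 3·0·e^{-3·0.25} + (-1)·(-3)·e^{-1·0.25} = 0·0.286505 + 0·0.472367 + 3·0.778801 = 2.3364.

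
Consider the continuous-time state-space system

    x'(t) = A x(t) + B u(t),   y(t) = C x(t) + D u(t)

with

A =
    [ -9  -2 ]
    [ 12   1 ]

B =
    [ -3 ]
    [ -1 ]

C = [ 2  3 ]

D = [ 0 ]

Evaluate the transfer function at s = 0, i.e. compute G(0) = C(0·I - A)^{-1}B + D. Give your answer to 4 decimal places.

-8.3333

G(0) = C(-A)^{-1}B + D = -C A^{-1} B + D.
det A = 15, so A^{-1} = (1/15)·adj(A) = [[1/15, 2/15], [-4/5, -3/5]]
A^{-1} B = [-1/3, 3]^T
C A^{-1} B = 25/3
G(0) = D - C A^{-1} B = 0 - (25/3) = -25/3 ≈ -8.3333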